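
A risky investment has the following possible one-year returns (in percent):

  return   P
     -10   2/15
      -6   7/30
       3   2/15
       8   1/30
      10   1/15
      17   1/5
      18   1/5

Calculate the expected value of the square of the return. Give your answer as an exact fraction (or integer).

E[X²] = (2/15)·100 + (7/30)·36 + (2/15)·9 + (1/30)·64 + (1/15)·100 + (1/5)·289 + (1/5)·324
     = 463/3

463/3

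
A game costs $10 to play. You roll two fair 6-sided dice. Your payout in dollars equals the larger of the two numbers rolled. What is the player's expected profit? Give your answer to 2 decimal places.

Distribution of the larger of the two numbers rolled: 1 w.p. 1/36, 2 w.p. 1/12, 3 w.p. 5/36, 4 w.p. 7/36, 5 w.p. 1/4, 6 w.p. 11/36
E[payout] = (1/36)·1 + (1/12)·2 + (5/36)·3 + (7/36)·4 + (1/4)·5 + (11/36)·6 = 161/36
Expected profit = 161/36 − 10 = -199/36 ≈ -$5.53

-$5.53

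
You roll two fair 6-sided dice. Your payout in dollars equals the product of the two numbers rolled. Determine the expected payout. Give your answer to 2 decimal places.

Distribution of the product of the two numbers rolled: 1 w.p. 1/36, 2 w.p. 1/18, 3 w.p. 1/18, 4 w.p. 1/12, 5 w.p. 1/18, 6 w.p. 1/9, …
E[payout] = (1/36)·1 + (1/18)·2 + (1/18)·3 + (1/12)·4 + (1/18)·5 + (1/9)·6 + (1/18)·8 + (1/36)·9 + (1/18)·10 + (1/9)·12 + (1/18)·15 + (1/36)·16 + (1/18)·18 + (1/18)·20 + (1/18)·24 + (1/36)·25 + (1/18)·30 + (1/36)·36 = 49/4
≈ $12.25

$12.25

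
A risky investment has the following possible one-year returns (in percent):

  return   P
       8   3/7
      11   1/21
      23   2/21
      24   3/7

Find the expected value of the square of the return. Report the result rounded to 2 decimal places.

E[X²] = (3/7)·64 + (1/21)·121 + (2/21)·529 + (3/7)·576
     = 2313/7 ≈ 330.43

330.43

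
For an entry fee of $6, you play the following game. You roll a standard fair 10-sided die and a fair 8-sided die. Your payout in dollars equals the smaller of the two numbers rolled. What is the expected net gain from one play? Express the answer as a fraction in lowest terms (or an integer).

-51/20 dollars

Distribution of the smaller of the two numbers rolled: 1 w.p. 17/80, 2 w.p. 3/16, 3 w.p. 13/80, 4 w.p. 11/80, 5 w.p. 9/80, 6 w.p. 7/80, …
E[payout] = (17/80)·1 + (3/16)·2 + (13/80)·3 + (11/80)·4 + (9/80)·5 + (7/80)·6 + (1/16)·7 + (3/80)·8 = 69/20
Expected profit = 69/20 − 6 = -51/20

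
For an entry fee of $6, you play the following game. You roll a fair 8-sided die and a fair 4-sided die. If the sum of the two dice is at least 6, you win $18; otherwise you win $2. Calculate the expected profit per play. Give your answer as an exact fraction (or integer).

E[payout] = (5/16)·2 + (11/16)·18 = 13
Expected profit = 13 − 6 = 7

$7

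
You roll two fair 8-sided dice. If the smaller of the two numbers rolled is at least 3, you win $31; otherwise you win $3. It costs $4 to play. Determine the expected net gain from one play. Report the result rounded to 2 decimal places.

E[payout] = (7/16)·3 + (9/16)·31 = 75/4
Expected profit = 75/4 − 4 = 59/4 ≈ $14.75

$14.75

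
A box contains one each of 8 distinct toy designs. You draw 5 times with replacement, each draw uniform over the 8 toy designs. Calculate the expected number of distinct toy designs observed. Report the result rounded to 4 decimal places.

Let Xⱼ=1 if type j appears at least once. P(Xⱼ=1) = 1 − ((8−1)/8)^5 = 15961/32768.
E[#distinct] = 8·15961/32768 = 15961/4096.
≈ 3.8967

3.8967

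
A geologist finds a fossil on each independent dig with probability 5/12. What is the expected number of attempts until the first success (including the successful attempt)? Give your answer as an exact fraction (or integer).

12/5

For a geometric distribution, E[trials] = 1/p = 1/(5/12) = 12/5.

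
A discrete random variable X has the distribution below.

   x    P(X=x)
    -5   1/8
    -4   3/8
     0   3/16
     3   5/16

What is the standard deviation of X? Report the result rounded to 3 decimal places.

3.245

E[X] = -19/16, E[X²] = 191/16
Var(X) = E[X²] − (E[X])² = 191/16 − 361/256 = 2695/256
SD(X) = √(2695/256) ≈ 3.245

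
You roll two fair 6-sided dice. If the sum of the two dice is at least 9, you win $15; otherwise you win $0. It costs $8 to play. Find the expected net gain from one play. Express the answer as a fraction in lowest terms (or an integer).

-23/6 dollars

E[payout] = (13/18)·0 + (5/18)·15 = 25/6
Expected profit = 25/6 − 8 = -23/6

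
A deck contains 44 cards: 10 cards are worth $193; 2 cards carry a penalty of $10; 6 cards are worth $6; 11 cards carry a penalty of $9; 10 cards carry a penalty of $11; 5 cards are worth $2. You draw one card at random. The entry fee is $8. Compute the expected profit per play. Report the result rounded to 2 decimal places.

E[payout] = (10/44)·193 + (2/44)·(-10) + (6/44)·6 + (11/44)·(-9) + (10/44)·(-11) + (5/44)·2 = 1747/44
Expected profit = 1747/44 − 8 = 1395/44 ≈ $31.70

$31.70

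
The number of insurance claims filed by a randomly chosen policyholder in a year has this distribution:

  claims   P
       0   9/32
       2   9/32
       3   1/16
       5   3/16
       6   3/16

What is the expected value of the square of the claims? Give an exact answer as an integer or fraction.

105/8

E[X²] = (9/32)·0 + (9/32)·4 + (1/16)·9 + (3/16)·25 + (3/16)·36
     = 105/8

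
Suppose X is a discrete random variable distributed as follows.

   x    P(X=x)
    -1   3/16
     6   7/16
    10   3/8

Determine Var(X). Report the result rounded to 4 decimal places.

E[X] = (3/16)·(-1) + (7/16)·6 + (3/8)·10 = 99/16
E[X²] = (3/16)·1 + (7/16)·36 + (3/8)·100 = 855/16
Var(X) = 855/16 − (99/16)² = 3879/256 ≈ 15.1523

15.1523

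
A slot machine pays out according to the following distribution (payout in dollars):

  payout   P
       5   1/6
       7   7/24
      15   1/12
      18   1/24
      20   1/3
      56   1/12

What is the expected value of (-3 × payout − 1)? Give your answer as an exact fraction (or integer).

E[-3x-1] = (1/6)·(-16) + (7/24)·(-22) + (1/12)·(-46) + (1/24)·(-55) + (1/3)·(-61) + (1/12)·(-169)
     = -397/8

-397/8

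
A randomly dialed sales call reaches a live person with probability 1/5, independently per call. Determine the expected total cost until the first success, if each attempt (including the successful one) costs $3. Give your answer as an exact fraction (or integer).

$15

E[#attempts] = 1/p = 5; E[cost] = 3·5 = 15.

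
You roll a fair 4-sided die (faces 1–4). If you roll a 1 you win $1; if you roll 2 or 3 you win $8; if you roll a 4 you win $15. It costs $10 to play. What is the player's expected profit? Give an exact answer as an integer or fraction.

-$2

E[payout] = (1/4)·1 + (1/2)·8 + (1/4)·15 = 8
Expected profit = 8 − 10 = -2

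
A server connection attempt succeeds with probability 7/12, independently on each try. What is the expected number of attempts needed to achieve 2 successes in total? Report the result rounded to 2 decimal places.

By linearity (sum of 2 independent geometric waits), E[trials] = 2/p = 2/(7/12) = 24/7.
≈ 3.43

3.43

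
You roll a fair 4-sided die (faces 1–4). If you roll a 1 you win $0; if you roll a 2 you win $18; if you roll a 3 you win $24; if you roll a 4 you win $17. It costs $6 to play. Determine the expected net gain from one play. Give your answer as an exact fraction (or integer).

35/4 dollars

E[payout] = (1/4)·0 + (1/4)·17 + (1/4)·18 + (1/4)·24 = 59/4
Expected profit = 59/4 − 6 = 35/4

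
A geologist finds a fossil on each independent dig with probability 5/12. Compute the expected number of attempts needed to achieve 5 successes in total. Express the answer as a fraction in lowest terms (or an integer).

By linearity (sum of 5 independent geometric waits), E[trials] = 5/p = 5/(5/12) = 12.

12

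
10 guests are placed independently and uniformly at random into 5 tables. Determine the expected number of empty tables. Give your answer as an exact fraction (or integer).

1048576/1953125

Let Xⱼ=1 if table j is empty. P(Xⱼ=1) = ((5-1)/5)^10 = 1048576/9765625.
By linearity, E[#empty] = 5·1048576/9765625 = 1048576/1953125.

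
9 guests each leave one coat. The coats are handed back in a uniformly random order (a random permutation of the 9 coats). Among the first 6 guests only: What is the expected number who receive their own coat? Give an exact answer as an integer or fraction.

Let Xᵢ = 1 if person i gets their own coat. For each i, P(Xᵢ=1) = 1/9.
By linearity of expectation, E[X₁+…+X_6] = 6·(1/9) = 2/3.

2/3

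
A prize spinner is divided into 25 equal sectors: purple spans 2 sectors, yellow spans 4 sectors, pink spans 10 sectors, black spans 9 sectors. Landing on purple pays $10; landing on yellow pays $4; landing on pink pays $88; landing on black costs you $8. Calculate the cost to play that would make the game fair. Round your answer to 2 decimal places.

E[payout] = (2/25)·10 + (4/25)·4 + (10/25)·88 + (9/25)·(-8) = 844/25
Fair fee = E[payout] = 844/25 ≈ $33.76

$33.76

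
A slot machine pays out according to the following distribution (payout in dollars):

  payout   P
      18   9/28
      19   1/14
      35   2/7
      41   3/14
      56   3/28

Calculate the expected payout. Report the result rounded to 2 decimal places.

E[X] = (9/28)·18 + (1/14)·19 + (2/7)·35 + (3/14)·41 + (3/28)·56
     = 447/14 ≈ 31.93

$31.93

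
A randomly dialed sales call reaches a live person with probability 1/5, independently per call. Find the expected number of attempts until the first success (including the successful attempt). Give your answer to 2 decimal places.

For a geometric distribution, E[trials] = 1/p = 1/(1/5) = 5.
≈ 5.00

5.00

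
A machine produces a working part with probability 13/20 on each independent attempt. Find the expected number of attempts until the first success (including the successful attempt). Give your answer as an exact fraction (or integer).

20/13

For a geometric distribution, E[trials] = 1/p = 1/(13/20) = 20/13.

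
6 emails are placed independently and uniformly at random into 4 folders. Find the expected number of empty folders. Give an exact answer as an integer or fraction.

Let Xⱼ=1 if folder j is empty. P(Xⱼ=1) = ((4-1)/4)^6 = 729/4096.
By linearity, E[#empty] = 4·729/4096 = 729/1024.

729/1024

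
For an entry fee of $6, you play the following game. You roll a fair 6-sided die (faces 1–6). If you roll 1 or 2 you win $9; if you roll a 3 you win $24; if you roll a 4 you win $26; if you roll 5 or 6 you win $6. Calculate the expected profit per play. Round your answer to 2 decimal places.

E[payout] = (1/3)·6 + (1/3)·9 + (1/6)·24 + (1/6)·26 = 40/3
Expected profit = 40/3 − 6 = 22/3 ≈ $7.33

$7.33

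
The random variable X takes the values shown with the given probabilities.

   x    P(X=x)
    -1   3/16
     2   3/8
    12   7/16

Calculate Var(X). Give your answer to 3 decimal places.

30.902

E[X] = (3/16)·(-1) + (3/8)·2 + (7/16)·12 = 93/16
E[X²] = (3/16)·1 + (3/8)·4 + (7/16)·144 = 1035/16
Var(X) = 1035/16 − (93/16)² = 7911/256 ≈ 30.902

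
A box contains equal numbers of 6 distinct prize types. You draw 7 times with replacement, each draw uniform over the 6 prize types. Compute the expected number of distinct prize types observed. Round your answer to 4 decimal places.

4.3255

Let Xⱼ=1 if type j appears at least once. P(Xⱼ=1) = 1 − ((6−1)/6)^7 = 201811/279936.
E[#distinct] = 6·201811/279936 = 201811/46656.
≈ 4.3255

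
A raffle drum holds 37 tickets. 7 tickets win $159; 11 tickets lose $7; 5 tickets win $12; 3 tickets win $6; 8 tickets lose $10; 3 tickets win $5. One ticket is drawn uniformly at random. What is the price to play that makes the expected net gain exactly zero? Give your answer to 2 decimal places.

$28.35

E[payout] = (7/37)·159 + (11/37)·(-7) + (5/37)·12 + (3/37)·6 + (8/37)·(-10) + (3/37)·5 = 1049/37
Fair fee = E[payout] = 1049/37 ≈ $28.35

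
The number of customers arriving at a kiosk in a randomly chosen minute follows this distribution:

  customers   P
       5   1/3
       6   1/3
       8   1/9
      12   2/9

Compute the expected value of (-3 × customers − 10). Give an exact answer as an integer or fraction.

-95/3

E[-3x-10] = (1/3)·(-25) + (1/3)·(-28) + (1/9)·(-34) + (2/9)·(-46)
     = -95/3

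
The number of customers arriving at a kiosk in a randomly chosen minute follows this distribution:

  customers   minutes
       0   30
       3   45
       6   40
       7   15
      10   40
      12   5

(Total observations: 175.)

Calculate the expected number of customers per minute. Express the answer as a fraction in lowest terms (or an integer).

Total = 175, so P(customers=0) = 30/175, etc.
E[X] = (6/35)·0 + (9/35)·3 + (8/35)·6 + (3/35)·7 + (8/35)·10 + (1/35)·12
     = 188/35

188/35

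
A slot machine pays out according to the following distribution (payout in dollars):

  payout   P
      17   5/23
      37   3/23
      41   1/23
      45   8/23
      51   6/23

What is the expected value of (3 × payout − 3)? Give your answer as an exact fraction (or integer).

E[3x-3] = (5/23)·48 + (3/23)·108 + (1/23)·120 + (8/23)·132 + (6/23)·150
     = 2640/23

2640/23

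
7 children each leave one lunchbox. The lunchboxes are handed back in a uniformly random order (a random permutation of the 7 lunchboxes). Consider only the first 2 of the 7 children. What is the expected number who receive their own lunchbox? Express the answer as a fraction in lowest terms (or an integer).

Let Xᵢ = 1 if person i gets their own lunchbox. For each i, P(Xᵢ=1) = 1/7.
By linearity of expectation, E[X₁+…+X_2] = 2·(1/7) = 2/7.

2/7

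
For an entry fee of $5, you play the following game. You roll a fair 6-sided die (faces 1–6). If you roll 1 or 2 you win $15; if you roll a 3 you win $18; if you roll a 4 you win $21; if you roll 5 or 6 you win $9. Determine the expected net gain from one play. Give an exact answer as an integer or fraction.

19/2 dollars

E[payout] = (1/3)·9 + (1/3)·15 + (1/6)·18 + (1/6)·21 = 29/2
Expected profit = 29/2 − 5 = 19/2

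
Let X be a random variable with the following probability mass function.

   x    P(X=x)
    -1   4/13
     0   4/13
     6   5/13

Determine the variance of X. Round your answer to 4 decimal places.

10.1538

E[X] = (4/13)·(-1) + (4/13)·0 + (5/13)·6 = 2
E[X²] = (4/13)·1 + (4/13)·0 + (5/13)·36 = 184/13
Var(X) = 184/13 − (2)² = 132/13 ≈ 10.1538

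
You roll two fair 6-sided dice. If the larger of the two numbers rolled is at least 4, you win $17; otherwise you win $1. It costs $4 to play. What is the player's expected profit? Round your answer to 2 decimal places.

$9.00

E[payout] = (1/4)·1 + (3/4)·17 = 13
Expected profit = 13 − 4 = 9 ≈ $9.00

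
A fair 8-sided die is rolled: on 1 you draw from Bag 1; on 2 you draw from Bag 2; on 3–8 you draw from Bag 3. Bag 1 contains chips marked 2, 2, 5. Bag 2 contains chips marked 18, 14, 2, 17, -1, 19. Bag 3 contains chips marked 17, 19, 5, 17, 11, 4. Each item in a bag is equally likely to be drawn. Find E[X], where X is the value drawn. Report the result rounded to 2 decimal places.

10.94

E[X | Bag 1] = (2 + 2 + 5)/3 = 3
E[X | Bag 2] = (18 + 14 + 2 + 17 − 1 + 19)/6 = 23/2
E[X | Bag 3] = (17 + 19 + 5 + 17 + 11 + 4)/6 = 73/6
E[X] = (1/8)·3 + (1/8)·23/2 + (3/4)·73/6 = 175/16 ≈ 10.94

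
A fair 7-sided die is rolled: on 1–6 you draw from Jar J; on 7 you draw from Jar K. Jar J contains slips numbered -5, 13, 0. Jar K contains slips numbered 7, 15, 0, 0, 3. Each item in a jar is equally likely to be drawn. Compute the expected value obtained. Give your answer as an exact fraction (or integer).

E[X | Jar J] = (-5 + 13 + 0)/3 = 8/3
E[X | Jar K] = (7 + 15 + 0 + 0 + 3)/5 = 5
E[X] = (6/7)·8/3 + (1/7)·5 = 3

3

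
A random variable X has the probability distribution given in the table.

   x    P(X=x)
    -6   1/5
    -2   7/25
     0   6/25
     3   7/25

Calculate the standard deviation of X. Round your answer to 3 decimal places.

E[X] = -23/25, E[X²] = 271/25
Var(X) = E[X²] − (E[X])² = 271/25 − 529/625 = 6246/625
SD(X) = √(6246/625) ≈ 3.161

3.161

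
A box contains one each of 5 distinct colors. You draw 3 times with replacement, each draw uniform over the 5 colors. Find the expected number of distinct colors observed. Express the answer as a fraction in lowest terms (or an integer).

Let Xⱼ=1 if type j appears at least once. P(Xⱼ=1) = 1 − ((5−1)/5)^3 = 61/125.
E[#distinct] = 5·61/125 = 61/25.

61/25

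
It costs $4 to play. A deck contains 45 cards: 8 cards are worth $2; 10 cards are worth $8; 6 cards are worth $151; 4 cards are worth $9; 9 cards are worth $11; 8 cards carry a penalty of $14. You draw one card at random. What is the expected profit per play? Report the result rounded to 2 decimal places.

E[payout] = (8/45)·2 + (10/45)·8 + (6/45)·151 + (4/45)·9 + (9/45)·11 + (8/45)·(-14) = 205/9
Expected profit = 205/9 − 4 = 169/9 ≈ $18.78

$18.78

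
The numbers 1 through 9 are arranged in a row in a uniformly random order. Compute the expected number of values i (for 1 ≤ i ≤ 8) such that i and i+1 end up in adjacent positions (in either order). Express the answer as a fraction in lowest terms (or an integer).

For each i ∈ {1,…,8}, let Xᵢ = 1 if i and i+1 are adjacent. P(Xᵢ=1) = 2·(9−1)!/9! = 2/9.
By linearity, E[ΣXᵢ] = (8)·(2/9) = 16/9.

16/9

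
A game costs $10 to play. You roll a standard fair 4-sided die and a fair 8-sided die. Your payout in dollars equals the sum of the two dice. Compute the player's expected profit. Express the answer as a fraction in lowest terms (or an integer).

-$3

Distribution of the sum of the two dice: 2 w.p. 1/32, 3 w.p. 1/16, 4 w.p. 3/32, 5 w.p. 1/8, 6 w.p. 1/8, 7 w.p. 1/8, …
E[payout] = (1/32)·2 + (1/16)·3 + (3/32)·4 + (1/8)·5 + (1/8)·6 + (1/8)·7 + (1/8)·8 + (1/8)·9 + (3/32)·10 + (1/16)·11 + (1/32)·12 = 7
Expected profit = 7 − 10 = -3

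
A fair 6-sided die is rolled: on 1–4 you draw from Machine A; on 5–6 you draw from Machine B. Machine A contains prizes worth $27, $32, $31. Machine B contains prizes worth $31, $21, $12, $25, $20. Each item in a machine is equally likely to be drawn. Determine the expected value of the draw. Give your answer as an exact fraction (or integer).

409/15 dollars

E[X | Machine A] = (27 + 32 + 31)/3 = 30
E[X | Machine B] = (31 + 21 + 12 + 25 + 20)/5 = 109/5
E[X] = (2/3)·30 + (1/3)·109/5 = 409/15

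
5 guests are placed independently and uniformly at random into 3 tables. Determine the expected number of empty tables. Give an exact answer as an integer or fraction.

32/81

Let Xⱼ=1 if table j is empty. P(Xⱼ=1) = ((3-1)/3)^5 = 32/243.
By linearity, E[#empty] = 3·32/243 = 32/81.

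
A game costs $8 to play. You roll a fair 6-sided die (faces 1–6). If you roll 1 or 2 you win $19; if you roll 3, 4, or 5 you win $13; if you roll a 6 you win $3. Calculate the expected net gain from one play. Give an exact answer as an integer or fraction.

16/3 dollars

E[payout] = (1/6)·3 + (1/2)·13 + (1/3)·19 = 40/3
Expected profit = 40/3 − 8 = 16/3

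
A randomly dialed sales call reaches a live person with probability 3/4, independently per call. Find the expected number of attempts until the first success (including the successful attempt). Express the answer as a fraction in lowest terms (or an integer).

For a geometric distribution, E[trials] = 1/p = 1/(3/4) = 4/3.

4/3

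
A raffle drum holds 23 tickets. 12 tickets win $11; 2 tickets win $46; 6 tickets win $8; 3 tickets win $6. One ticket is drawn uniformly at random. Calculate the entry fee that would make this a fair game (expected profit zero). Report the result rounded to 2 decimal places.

$12.61

E[payout] = (12/23)·11 + (2/23)·46 + (6/23)·8 + (3/23)·6 = 290/23
Fair fee = E[payout] = 290/23 ≈ $12.61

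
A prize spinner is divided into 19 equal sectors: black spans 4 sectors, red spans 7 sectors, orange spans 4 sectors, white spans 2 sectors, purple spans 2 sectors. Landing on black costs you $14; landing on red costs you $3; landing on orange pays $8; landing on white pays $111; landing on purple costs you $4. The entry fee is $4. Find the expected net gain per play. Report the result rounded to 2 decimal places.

$4.89

E[payout] = (4/19)·(-14) + (7/19)·(-3) + (4/19)·8 + (2/19)·111 + (2/19)·(-4) = 169/19
Expected profit = 169/19 − 4 = 93/19 ≈ $4.89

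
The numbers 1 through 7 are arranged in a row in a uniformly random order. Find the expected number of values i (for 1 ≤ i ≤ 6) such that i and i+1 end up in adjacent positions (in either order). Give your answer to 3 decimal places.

For each i ∈ {1,…,6}, let Xᵢ = 1 if i and i+1 are adjacent. P(Xᵢ=1) = 2·(7−1)!/7! = 2/7.
By linearity, E[ΣXᵢ] = (6)·(2/7) = 12/7.
≈ 1.714

1.714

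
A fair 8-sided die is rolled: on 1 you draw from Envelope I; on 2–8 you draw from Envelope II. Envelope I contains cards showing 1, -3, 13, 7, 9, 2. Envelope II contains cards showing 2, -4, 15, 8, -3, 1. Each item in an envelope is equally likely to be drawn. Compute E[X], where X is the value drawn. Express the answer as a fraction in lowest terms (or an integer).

27/8

E[X | Envelope I] = (1 − 3 + 13 + 7 + 9 + 2)/6 = 29/6
E[X | Envelope II] = (2 − 4 + 15 + 8 − 3 + 1)/6 = 19/6
E[X] = (1/8)·29/6 + (7/8)·19/6 = 27/8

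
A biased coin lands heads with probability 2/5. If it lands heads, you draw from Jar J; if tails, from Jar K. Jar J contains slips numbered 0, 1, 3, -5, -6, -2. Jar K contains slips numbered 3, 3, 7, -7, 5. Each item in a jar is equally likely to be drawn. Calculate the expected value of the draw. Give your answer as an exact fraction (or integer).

18/25

E[X | Jar J] = (0 + 1 + 3 − 5 − 6 − 2)/6 = -3/2
E[X | Jar K] = (3 + 3 + 7 − 7 + 5)/5 = 11/5
E[X] = (2/5)·(-3/2) + (3/5)·11/5 = 18/25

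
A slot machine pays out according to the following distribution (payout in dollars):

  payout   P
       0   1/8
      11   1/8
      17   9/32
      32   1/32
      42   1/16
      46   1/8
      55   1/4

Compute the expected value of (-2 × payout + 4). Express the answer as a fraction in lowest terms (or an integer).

E[-2x+4] = (1/8)·4 + (1/8)·(-18) + (9/32)·(-30) + (1/32)·(-60) + (1/16)·(-80) + (1/8)·(-88) + (1/4)·(-106)
     = -873/16

-873/16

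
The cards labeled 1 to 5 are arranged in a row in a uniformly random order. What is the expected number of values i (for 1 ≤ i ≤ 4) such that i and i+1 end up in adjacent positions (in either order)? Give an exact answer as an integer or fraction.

For each i ∈ {1,…,4}, let Xᵢ = 1 if i and i+1 are adjacent. P(Xᵢ=1) = 2·(5−1)!/5! = 2/5.
By linearity, E[ΣXᵢ] = (4)·(2/5) = 8/5.

8/5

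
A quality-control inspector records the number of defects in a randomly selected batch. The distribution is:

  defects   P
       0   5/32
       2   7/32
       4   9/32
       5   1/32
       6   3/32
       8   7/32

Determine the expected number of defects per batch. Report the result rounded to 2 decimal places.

4.03

E[X] = (5/32)·0 + (7/32)·2 + (9/32)·4 + (1/32)·5 + (3/32)·6 + (7/32)·8
     = 129/32 ≈ 4.03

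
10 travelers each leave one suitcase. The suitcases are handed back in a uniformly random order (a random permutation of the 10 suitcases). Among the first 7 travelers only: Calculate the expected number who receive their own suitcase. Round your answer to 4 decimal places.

Let Xᵢ = 1 if person i gets their own suitcase. For each i, P(Xᵢ=1) = 1/10.
By linearity of expectation, E[X₁+…+X_7] = 7·(1/10) = 7/10.
≈ 0.7000

0.7000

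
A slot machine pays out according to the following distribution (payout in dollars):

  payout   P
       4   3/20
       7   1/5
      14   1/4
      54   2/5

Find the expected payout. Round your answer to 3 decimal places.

E[X] = (3/20)·4 + (1/5)·7 + (1/4)·14 + (2/5)·54
     = 271/10 ≈ 27.100

$27.100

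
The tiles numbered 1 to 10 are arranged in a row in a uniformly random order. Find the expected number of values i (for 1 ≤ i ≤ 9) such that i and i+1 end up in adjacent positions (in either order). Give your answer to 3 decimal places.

For each i ∈ {1,…,9}, let Xᵢ = 1 if i and i+1 are adjacent. P(Xᵢ=1) = 2·(10−1)!/10! = 2/10.
By linearity, E[ΣXᵢ] = (9)·(2/10) = 9/5.
≈ 1.800

1.800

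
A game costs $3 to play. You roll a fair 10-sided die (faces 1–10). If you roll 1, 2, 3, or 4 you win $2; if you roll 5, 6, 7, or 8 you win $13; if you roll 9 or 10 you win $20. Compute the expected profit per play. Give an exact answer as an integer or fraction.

E[payout] = (2/5)·2 + (2/5)·13 + (1/5)·20 = 10
Expected profit = 10 − 3 = 7

$7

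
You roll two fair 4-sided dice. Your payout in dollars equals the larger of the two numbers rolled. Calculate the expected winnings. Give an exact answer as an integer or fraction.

25/8 dollars

Distribution of the larger of the two numbers rolled: 1 w.p. 1/16, 2 w.p. 3/16, 3 w.p. 5/16, 4 w.p. 7/16
E[payout] = (1/16)·1 + (3/16)·2 + (5/16)·3 + (7/16)·4 = 25/8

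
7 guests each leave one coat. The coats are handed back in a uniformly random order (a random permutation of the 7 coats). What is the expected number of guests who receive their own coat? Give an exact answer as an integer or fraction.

1

Let Xᵢ = 1 if person i gets their own coat. For each i, P(Xᵢ=1) = 1/7.
By linearity of expectation, E[X₁+…+X_7] = 7·(1/7) = 1.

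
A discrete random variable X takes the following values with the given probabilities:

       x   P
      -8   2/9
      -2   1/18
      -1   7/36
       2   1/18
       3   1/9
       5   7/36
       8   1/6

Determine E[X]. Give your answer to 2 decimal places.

E[X] = (2/9)·(-8) + (1/18)·(-2) + (7/36)·(-1) + (1/18)·2 + (1/9)·3 + (7/36)·5 + (1/6)·8
     = 2/3 ≈ 0.67

0.67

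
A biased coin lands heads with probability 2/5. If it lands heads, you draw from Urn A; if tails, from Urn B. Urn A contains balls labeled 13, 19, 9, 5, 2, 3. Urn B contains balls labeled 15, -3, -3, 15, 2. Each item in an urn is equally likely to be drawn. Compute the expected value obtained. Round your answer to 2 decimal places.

E[X | Urn A] = (13 + 19 + 9 + 5 + 2 + 3)/6 = 17/2
E[X | Urn B] = (15 − 3 − 3 + 15 + 2)/5 = 26/5
E[X] = (2/5)·17/2 + (3/5)·26/5 = 163/25 ≈ 6.52

6.52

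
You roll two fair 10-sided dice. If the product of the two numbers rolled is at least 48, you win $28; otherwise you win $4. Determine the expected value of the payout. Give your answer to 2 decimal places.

$9.76

E[payout] = (19/25)·4 + (6/25)·28 = 244/25
≈ $9.76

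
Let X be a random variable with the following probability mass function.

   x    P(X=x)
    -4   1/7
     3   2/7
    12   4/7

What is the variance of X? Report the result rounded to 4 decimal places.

E[X] = (1/7)·(-4) + (2/7)·3 + (4/7)·12 = 50/7
E[X²] = (1/7)·16 + (2/7)·9 + (4/7)·144 = 610/7
Var(X) = 610/7 − (50/7)² = 1770/49 ≈ 36.1224

36.1224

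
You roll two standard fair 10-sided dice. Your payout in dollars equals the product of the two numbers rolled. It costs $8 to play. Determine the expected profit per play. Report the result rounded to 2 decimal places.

Distribution of the product of the two numbers rolled: 1 w.p. 1/100, 2 w.p. 1/50, 3 w.p. 1/50, 4 w.p. 3/100, 5 w.p. 1/50, 6 w.p. 1/25, …
E[payout] = (1/100)·1 + (1/50)·2 + (1/50)·3 + (3/100)·4 + (1/50)·5 + (1/25)·6 + (1/50)·7 + (1/25)·8 + (3/100)·9 + (1/25)·10 + (1/25)·12 + (1/50)·14 + (1/50)·15 + (3/100)·16 + (1/25)·18 + (1/25)·20 + (1/50)·21 + (1/25)·24 + (1/100)·25 + (1/50)·27 + (1/50)·28 + (1/25)·30 + (1/50)·32 + (1/50)·35 + (3/100)·36 + (1/25)·40 + (1/50)·42 + (1/50)·45 + (1/50)·48 + (1/100)·49 + (1/50)·50 + (1/50)·54 + (1/50)·56 + (1/50)·60 + (1/50)·63 + (1/100)·64 + (1/50)·70 + (1/50)·72 + (1/50)·80 + (1/100)·81 + (1/50)·90 + (1/100)·100 = 121/4
Expected profit = 121/4 − 8 = 89/4 ≈ $22.25

$22.25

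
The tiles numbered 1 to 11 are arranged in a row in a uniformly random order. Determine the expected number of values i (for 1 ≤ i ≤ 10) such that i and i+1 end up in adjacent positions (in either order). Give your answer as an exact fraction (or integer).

For each i ∈ {1,…,10}, let Xᵢ = 1 if i and i+1 are adjacent. P(Xᵢ=1) = 2·(11−1)!/11! = 2/11.
By linearity, E[ΣXᵢ] = (10)·(2/11) = 20/11.

20/11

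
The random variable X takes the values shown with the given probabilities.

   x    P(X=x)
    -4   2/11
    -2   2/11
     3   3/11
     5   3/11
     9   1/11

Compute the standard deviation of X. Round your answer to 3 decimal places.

4.078

E[X] = 21/11, E[X²] = 223/11
Var(X) = E[X²] − (E[X])² = 223/11 − 441/121 = 2012/121
SD(X) = √(2012/121) ≈ 4.078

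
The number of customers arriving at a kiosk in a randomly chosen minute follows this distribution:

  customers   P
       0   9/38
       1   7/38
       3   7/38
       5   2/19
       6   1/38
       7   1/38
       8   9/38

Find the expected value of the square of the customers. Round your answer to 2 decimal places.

E[X²] = (9/38)·0 + (7/38)·1 + (7/38)·9 + (2/19)·25 + (1/38)·36 + (1/38)·49 + (9/38)·64
     = 831/38 ≈ 21.87

21.87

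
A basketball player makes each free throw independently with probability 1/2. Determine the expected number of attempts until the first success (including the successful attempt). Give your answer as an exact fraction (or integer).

For a geometric distribution, E[trials] = 1/p = 1/(1/2) = 2.

2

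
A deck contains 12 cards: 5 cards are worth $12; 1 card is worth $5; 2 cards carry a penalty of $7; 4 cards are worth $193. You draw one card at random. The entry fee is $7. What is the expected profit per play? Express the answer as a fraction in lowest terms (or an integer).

739/12 dollars

E[payout] = (5/12)·12 + (1/12)·5 + (2/12)·(-7) + (4/12)·193 = 823/12
Expected profit = 823/12 − 7 = 739/12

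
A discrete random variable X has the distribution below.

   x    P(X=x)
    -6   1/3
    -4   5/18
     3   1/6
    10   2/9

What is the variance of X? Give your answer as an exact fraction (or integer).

E[X] = (1/3)·(-6) + (5/18)·(-4) + (1/6)·3 + (2/9)·10 = -7/18
E[X²] = (1/3)·36 + (5/18)·16 + (1/6)·9 + (2/9)·100 = 241/6
Var(X) = 241/6 − (-7/18)² = 12965/324

12965/324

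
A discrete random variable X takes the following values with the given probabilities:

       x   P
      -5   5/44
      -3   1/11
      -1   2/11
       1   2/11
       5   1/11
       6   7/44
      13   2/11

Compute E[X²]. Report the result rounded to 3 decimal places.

42.750

E[X²] = (5/44)·25 + (1/11)·9 + (2/11)·1 + (2/11)·1 + (1/11)·25 + (7/44)·36 + (2/11)·169
     = 171/4 ≈ 42.750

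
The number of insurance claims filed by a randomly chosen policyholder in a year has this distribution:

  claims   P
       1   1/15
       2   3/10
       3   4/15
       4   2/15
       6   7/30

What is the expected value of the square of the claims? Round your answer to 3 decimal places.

14.200

E[X²] = (1/15)·1 + (3/10)·4 + (4/15)·9 + (2/15)·16 + (7/30)·36
     = 71/5 ≈ 14.200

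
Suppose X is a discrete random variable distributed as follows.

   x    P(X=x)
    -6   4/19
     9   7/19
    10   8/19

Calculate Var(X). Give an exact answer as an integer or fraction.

E[X] = (4/19)·(-6) + (7/19)·9 + (8/19)·10 = 119/19
E[X²] = (4/19)·36 + (7/19)·81 + (8/19)·100 = 1511/19
Var(X) = 1511/19 − (119/19)² = 14548/361

14548/361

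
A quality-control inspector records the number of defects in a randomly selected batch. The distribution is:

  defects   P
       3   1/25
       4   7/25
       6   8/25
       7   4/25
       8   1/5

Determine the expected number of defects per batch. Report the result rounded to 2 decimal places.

E[X] = (1/25)·3 + (7/25)·4 + (8/25)·6 + (4/25)·7 + (1/5)·8
     = 147/25 ≈ 5.88

5.88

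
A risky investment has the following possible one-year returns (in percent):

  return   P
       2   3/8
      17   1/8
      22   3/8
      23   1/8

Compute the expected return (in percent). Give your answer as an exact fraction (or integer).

E[X] = (3/8)·2 + (1/8)·17 + (3/8)·22 + (1/8)·23
     = 14

14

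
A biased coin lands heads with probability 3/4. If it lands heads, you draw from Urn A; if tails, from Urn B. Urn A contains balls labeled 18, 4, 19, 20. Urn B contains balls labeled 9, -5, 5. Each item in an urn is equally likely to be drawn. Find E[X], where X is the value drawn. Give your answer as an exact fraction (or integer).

195/16

E[X | Urn A] = (18 + 4 + 19 + 20)/4 = 61/4
E[X | Urn B] = (9 − 5 + 5)/3 = 3
E[X] = (3/4)·61/4 + (1/4)·3 = 195/16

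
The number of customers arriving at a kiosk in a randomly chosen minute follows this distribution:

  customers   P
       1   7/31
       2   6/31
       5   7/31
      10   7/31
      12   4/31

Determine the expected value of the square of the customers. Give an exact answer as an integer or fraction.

1482/31

E[X²] = (7/31)·1 + (6/31)·4 + (7/31)·25 + (7/31)·100 + (4/31)·144
     = 1482/31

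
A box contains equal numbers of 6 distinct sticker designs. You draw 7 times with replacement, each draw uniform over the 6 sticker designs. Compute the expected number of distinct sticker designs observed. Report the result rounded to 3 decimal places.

Let Xⱼ=1 if type j appears at least once. P(Xⱼ=1) = 1 − ((6−1)/6)^7 = 201811/279936.
E[#distinct] = 6·201811/279936 = 201811/46656.
≈ 4.326

4.326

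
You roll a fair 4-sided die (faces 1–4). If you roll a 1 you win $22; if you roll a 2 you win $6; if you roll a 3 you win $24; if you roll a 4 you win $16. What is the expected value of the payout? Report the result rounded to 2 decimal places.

E[payout] = (1/4)·6 + (1/4)·16 + (1/4)·22 + (1/4)·24 = 17
≈ $17.00

$17.00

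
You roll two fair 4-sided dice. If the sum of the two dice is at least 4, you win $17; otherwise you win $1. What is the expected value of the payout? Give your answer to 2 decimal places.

$14.00

E[payout] = (3/16)·1 + (13/16)·17 = 14
≈ $14.00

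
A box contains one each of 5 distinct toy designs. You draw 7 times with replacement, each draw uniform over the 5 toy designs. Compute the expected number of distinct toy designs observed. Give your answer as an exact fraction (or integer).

Let Xⱼ=1 if type j appears at least once. P(Xⱼ=1) = 1 − ((5−1)/5)^7 = 61741/78125.
E[#distinct] = 5·61741/78125 = 61741/15625.

61741/15625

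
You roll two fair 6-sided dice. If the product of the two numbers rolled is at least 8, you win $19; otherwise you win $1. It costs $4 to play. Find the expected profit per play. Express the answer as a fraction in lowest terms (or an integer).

E[payout] = (7/18)·1 + (11/18)·19 = 12
Expected profit = 12 − 4 = 8

$8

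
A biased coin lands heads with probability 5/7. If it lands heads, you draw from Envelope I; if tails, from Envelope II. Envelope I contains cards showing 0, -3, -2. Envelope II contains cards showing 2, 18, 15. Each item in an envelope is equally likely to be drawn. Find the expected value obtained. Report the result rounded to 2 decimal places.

E[X | Envelope I] = (0 − 3 − 2)/3 = -5/3
E[X | Envelope II] = (2 + 18 + 15)/3 = 35/3
E[X] = (5/7)·(-5/3) + (2/7)·35/3 = 15/7 ≈ 2.14

2.14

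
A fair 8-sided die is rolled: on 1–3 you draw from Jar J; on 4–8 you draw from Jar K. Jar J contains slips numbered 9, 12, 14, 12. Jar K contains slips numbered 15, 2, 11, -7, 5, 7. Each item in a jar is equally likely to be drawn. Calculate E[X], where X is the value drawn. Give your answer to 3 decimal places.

E[X | Jar J] = (9 + 12 + 14 + 12)/4 = 47/4
E[X | Jar K] = (15 + 2 + 11 − 7 + 5 + 7)/6 = 11/2
E[X] = (3/8)·47/4 + (5/8)·11/2 = 251/32 ≈ 7.844

7.844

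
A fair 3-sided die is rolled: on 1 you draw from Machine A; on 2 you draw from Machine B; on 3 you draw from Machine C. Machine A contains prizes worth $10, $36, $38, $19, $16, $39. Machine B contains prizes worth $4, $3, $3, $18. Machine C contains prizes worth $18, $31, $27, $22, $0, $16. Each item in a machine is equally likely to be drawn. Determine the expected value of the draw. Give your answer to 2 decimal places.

E[X | Machine A] = (10 + 36 + 38 + 19 + 16 + 39)/6 = 79/3
E[X | Machine B] = (4 + 3 + 3 + 18)/4 = 7
E[X | Machine C] = (18 + 31 + 27 + 22 + 0 + 16)/6 = 19
E[X] = (1/3)·79/3 + (1/3)·7 + (1/3)·19 = 157/9 ≈ 17.44

$17.44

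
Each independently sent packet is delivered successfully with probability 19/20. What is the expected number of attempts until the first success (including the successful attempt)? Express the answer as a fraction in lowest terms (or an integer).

20/19

For a geometric distribution, E[trials] = 1/p = 1/(19/20) = 20/19.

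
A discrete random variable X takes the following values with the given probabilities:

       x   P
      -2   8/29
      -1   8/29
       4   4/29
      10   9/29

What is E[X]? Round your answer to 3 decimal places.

E[X] = (8/29)·(-2) + (8/29)·(-1) + (4/29)·4 + (9/29)·10
     = 82/29 ≈ 2.828

2.828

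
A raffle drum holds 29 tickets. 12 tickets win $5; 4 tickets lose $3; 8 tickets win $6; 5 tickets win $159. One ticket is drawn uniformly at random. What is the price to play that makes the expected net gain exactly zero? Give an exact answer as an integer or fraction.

891/29 dollars

E[payout] = (12/29)·5 + (4/29)·(-3) + (8/29)·6 + (5/29)·159 = 891/29
Fair fee = E[payout] = 891/29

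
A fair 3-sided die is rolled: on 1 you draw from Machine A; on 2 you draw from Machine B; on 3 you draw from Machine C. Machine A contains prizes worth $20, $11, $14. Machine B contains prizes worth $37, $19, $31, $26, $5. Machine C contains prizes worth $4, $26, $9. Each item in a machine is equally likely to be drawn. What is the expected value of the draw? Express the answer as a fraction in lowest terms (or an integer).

E[X | Machine A] = (20 + 11 + 14)/3 = 15
E[X | Machine B] = (37 + 19 + 31 + 26 + 5)/5 = 118/5
E[X | Machine C] = (4 + 26 + 9)/3 = 13
E[X] = (1/3)·15 + (1/3)·118/5 + (1/3)·13 = 86/5

86/5 dollars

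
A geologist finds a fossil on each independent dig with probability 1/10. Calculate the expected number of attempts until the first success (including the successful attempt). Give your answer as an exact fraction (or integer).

For a geometric distribution, E[trials] = 1/p = 1/(1/10) = 10.

10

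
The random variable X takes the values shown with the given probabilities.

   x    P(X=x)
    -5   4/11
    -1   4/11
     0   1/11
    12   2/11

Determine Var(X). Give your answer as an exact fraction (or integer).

E[X] = (4/11)·(-5) + (4/11)·(-1) + (1/11)·0 + (2/11)·12 = 0
E[X²] = (4/11)·25 + (4/11)·1 + (1/11)·0 + (2/11)·144 = 392/11
Var(X) = 392/11 − (0)² = 392/11

392/11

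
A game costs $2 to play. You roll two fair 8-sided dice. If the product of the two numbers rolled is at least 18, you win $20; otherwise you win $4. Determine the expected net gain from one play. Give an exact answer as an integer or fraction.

E[payout] = (17/32)·4 + (15/32)·20 = 23/2
Expected profit = 23/2 − 2 = 19/2

19/2 dollars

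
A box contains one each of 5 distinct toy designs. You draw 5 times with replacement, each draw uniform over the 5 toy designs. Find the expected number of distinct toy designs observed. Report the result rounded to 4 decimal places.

Let Xⱼ=1 if type j appears at least once. P(Xⱼ=1) = 1 − ((5−1)/5)^5 = 2101/3125.
E[#distinct] = 5·2101/3125 = 2101/625.
≈ 3.3616

3.3616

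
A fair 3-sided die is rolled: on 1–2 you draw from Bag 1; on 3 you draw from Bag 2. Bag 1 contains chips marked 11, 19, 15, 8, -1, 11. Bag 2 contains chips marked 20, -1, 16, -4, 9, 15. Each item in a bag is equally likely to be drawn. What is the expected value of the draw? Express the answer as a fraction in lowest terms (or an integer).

E[X | Bag 1] = (11 + 19 + 15 + 8 − 1 + 11)/6 = 21/2
E[X | Bag 2] = (20 − 1 + 16 − 4 + 9 + 15)/6 = 55/6
E[X] = (2/3)·21/2 + (1/3)·55/6 = 181/18

181/18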